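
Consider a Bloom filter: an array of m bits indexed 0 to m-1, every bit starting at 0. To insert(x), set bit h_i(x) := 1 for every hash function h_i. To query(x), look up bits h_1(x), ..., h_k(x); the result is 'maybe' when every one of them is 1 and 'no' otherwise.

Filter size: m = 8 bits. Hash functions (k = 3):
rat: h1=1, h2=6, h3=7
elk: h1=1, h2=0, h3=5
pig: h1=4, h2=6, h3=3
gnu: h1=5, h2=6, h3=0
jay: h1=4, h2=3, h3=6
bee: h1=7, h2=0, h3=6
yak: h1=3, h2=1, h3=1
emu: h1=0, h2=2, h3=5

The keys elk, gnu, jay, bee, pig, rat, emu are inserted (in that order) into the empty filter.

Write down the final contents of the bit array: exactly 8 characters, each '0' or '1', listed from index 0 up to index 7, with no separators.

Start: bits=00000000
After insert 'elk': sets bits 0 1 5 -> bits=11000100
After insert 'gnu': sets bits 0 5 6 -> bits=11000110
After insert 'jay': sets bits 3 4 6 -> bits=11011110
After insert 'bee': sets bits 0 6 7 -> bits=11011111
After insert 'pig': sets bits 3 4 6 -> bits=11011111
After insert 'rat': sets bits 1 6 7 -> bits=11011111
After insert 'emu': sets bits 0 2 5 -> bits=11111111

Answer: 11111111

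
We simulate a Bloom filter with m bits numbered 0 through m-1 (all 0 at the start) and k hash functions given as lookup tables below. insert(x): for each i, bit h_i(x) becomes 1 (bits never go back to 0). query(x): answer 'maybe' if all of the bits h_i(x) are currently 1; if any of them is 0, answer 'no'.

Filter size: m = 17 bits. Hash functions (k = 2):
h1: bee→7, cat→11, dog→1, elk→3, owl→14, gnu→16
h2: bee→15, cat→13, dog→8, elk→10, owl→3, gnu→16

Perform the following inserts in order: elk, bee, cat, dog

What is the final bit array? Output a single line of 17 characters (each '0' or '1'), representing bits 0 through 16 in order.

Start: bits=00000000000000000
After insert 'elk': sets bits 3 10 -> bits=00010000001000000
After insert 'bee': sets bits 7 15 -> bits=00010001001000010
After insert 'cat': sets bits 11 13 -> bits=00010001001101010
After insert 'dog': sets bits 1 8 -> bits=01010001101101010

Answer: 01010001101101010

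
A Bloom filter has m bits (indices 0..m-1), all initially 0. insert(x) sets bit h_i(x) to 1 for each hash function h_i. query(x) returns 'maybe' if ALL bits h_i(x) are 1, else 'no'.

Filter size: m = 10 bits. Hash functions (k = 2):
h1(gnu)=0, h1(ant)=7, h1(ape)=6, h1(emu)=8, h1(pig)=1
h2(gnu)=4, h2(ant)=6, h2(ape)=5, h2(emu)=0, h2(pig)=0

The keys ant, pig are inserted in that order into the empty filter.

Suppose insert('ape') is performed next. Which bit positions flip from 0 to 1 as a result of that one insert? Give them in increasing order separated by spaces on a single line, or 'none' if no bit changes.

Answer: 5

Derivation:
Start: bits=0000000000
After insert 'ant': sets bits 6 7 -> bits=0000001100
After insert 'pig': sets bits 0 1 -> bits=1100001100
insert 'ape' would touch bits 5 6; currently bit5=0, bit6=1
Bits that are 0 among those (would change 0->1): 5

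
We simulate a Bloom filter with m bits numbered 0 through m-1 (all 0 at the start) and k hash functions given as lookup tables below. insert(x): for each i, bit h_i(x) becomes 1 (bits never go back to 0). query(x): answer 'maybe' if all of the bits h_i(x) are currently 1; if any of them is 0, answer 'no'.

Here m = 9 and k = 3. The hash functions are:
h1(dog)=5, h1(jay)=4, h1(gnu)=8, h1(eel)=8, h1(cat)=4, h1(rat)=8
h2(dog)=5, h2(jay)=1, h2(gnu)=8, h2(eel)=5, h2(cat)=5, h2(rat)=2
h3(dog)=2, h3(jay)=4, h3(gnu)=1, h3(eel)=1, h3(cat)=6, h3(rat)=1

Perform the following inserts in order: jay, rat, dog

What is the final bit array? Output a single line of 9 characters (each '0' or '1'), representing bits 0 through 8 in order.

Answer: 011011001

Derivation:
Start: bits=000000000
After insert 'jay': sets bits 1 4 -> bits=010010000
After insert 'rat': sets bits 1 2 8 -> bits=011010001
After insert 'dog': sets bits 2 5 -> bits=011011001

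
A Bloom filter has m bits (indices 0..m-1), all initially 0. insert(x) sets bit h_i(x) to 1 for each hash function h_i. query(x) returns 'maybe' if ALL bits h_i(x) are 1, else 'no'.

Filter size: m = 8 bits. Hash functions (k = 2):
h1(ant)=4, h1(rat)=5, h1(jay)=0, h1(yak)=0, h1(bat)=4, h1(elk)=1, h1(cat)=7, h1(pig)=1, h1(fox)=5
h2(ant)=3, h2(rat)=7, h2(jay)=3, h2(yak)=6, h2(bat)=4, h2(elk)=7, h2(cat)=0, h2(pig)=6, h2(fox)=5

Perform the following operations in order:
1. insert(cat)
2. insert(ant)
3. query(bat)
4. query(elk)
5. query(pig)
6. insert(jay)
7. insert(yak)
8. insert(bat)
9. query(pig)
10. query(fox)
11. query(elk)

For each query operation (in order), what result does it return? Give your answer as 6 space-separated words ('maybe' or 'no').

Answer: maybe no no no no no

Derivation:
Start: bits=00000000
Op 1: insert cat -> sets bits 0 7 -> bits=10000001
Op 2: insert ant -> sets bits 3 4 -> bits=10011001
Op 3: query bat -> checks bit4=1 (all 1) -> maybe
Op 4: query elk -> checks bit1=0, bit7=1 (has a 0) -> no
Op 5: query pig -> checks bit1=0, bit6=0 (has a 0) -> no
Op 6: insert jay -> sets bits 0 3 -> bits=10011001
Op 7: insert yak -> sets bits 0 6 -> bits=10011011
Op 8: insert bat -> sets bits 4 -> bits=10011011
Op 9: query pig -> checks bit1=0, bit6=1 (has a 0) -> no
Op 10: query fox -> checks bit5=0 (has a 0) -> no
Op 11: query elk -> checks bit1=0, bit7=1 (has a 0) -> no
Query results in order: maybe no no no no no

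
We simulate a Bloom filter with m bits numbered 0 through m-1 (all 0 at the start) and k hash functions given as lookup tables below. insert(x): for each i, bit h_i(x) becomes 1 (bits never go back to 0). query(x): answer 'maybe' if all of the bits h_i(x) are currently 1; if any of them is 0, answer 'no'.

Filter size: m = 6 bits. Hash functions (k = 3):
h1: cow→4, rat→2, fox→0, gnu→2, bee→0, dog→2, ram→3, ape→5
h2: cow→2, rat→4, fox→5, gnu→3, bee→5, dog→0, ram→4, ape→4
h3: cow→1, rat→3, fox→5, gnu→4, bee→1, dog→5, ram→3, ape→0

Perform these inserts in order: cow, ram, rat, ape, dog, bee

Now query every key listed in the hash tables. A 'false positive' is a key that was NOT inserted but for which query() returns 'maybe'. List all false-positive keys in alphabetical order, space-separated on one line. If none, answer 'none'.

Answer: fox gnu

Derivation:
Start: bits=000000
After insert 'cow': sets bits 1 2 4 -> bits=011010
After insert 'ram': sets bits 3 4 -> bits=011110
After insert 'rat': sets bits 2 3 4 -> bits=011110
After insert 'ape': sets bits 0 4 5 -> bits=111111
After insert 'dog': sets bits 0 2 5 -> bits=111111
After insert 'bee': sets bits 0 1 5 -> bits=111111
Not inserted: fox gnu — query each against bits=111111:
query fox: checks bit0=1, bit5=1 (all 1) -> maybe => FALSE POSITIVE
query gnu: checks bit2=1, bit3=1, bit4=1 (all 1) -> maybe => FALSE POSITIVE
False positives (alphabetical): fox gnu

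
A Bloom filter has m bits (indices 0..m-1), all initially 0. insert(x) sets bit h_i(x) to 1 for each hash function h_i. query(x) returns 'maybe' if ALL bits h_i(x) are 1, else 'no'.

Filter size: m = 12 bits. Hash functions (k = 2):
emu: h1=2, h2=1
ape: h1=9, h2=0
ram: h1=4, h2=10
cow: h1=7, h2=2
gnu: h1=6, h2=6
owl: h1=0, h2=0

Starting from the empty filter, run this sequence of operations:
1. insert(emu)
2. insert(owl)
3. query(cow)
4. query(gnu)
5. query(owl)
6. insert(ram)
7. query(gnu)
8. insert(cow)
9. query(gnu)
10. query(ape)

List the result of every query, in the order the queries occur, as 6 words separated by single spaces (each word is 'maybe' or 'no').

Answer: no no maybe no no no

Derivation:
Start: bits=000000000000
Op 1: insert emu -> sets bits 1 2 -> bits=011000000000
Op 2: insert owl -> sets bits 0 -> bits=111000000000
Op 3: query cow -> checks bit2=1, bit7=0 (has a 0) -> no
Op 4: query gnu -> checks bit6=0 (has a 0) -> no
Op 5: query owl -> checks bit0=1 (all 1) -> maybe
Op 6: insert ram -> sets bits 4 10 -> bits=111010000010
Op 7: query gnu -> checks bit6=0 (has a 0) -> no
Op 8: insert cow -> sets bits 2 7 -> bits=111010010010
Op 9: query gnu -> checks bit6=0 (has a 0) -> no
Op 10: query ape -> checks bit0=1, bit9=0 (has a 0) -> no
Query results in order: no no maybe no no no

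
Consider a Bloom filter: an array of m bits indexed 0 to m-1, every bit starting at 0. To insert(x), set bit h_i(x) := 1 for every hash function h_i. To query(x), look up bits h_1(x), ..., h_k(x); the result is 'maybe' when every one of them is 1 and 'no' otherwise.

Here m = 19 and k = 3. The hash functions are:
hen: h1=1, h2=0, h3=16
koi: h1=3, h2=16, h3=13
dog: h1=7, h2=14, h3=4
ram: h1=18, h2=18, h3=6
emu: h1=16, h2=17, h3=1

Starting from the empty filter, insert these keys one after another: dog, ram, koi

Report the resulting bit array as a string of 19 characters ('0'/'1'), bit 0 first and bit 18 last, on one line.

Answer: 0001101100000110101

Derivation:
Start: bits=0000000000000000000
After insert 'dog': sets bits 4 7 14 -> bits=0000100100000010000
After insert 'ram': sets bits 6 18 -> bits=0000101100000010001
After insert 'koi': sets bits 3 13 16 -> bits=0001101100000110101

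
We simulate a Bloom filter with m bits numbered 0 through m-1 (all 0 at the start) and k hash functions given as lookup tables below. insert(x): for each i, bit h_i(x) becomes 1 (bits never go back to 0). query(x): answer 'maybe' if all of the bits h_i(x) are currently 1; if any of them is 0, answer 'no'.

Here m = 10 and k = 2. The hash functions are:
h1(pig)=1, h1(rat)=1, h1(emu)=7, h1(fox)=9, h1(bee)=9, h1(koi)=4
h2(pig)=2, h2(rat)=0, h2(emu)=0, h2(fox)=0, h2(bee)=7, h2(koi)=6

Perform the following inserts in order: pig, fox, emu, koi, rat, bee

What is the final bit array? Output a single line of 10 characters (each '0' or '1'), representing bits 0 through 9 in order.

Start: bits=0000000000
After insert 'pig': sets bits 1 2 -> bits=0110000000
After insert 'fox': sets bits 0 9 -> bits=1110000001
After insert 'emu': sets bits 0 7 -> bits=1110000101
After insert 'koi': sets bits 4 6 -> bits=1110101101
After insert 'rat': sets bits 0 1 -> bits=1110101101
After insert 'bee': sets bits 7 9 -> bits=1110101101

Answer: 1110101101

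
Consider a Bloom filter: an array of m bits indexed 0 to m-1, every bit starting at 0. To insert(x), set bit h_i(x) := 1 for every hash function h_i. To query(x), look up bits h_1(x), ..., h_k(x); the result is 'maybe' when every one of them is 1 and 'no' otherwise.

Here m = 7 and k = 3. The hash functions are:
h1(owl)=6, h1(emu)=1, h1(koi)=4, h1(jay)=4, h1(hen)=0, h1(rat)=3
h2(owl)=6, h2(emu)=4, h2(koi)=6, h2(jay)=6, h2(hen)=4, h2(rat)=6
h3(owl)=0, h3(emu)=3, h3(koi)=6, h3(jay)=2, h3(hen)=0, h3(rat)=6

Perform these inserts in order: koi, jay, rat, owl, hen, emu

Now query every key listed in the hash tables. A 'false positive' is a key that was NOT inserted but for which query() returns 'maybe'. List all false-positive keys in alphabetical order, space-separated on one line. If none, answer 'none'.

Start: bits=0000000
After insert 'koi': sets bits 4 6 -> bits=0000101
After insert 'jay': sets bits 2 4 6 -> bits=0010101
After insert 'rat': sets bits 3 6 -> bits=0011101
After insert 'owl': sets bits 0 6 -> bits=1011101
After insert 'hen': sets bits 0 4 -> bits=1011101
After insert 'emu': sets bits 1 3 4 -> bits=1111101
Not inserted: (none) — query each against bits=1111101:
False positives (alphabetical): none

Answer: none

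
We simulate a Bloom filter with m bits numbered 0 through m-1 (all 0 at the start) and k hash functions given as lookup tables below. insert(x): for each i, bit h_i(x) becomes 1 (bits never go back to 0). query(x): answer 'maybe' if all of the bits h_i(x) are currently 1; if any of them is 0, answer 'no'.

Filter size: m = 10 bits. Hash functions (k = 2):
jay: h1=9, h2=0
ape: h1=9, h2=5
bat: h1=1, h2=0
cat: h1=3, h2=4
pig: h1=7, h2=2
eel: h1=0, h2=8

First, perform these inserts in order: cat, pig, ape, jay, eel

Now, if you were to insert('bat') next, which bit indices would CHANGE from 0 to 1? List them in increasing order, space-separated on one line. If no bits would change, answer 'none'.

Start: bits=0000000000
After insert 'cat': sets bits 3 4 -> bits=0001100000
After insert 'pig': sets bits 2 7 -> bits=0011100100
After insert 'ape': sets bits 5 9 -> bits=0011110101
After insert 'jay': sets bits 0 9 -> bits=1011110101
After insert 'eel': sets bits 0 8 -> bits=1011110111
insert 'bat' would touch bits 0 1; currently bit0=1, bit1=0
Bits that are 0 among those (would change 0->1): 1

Answer: 1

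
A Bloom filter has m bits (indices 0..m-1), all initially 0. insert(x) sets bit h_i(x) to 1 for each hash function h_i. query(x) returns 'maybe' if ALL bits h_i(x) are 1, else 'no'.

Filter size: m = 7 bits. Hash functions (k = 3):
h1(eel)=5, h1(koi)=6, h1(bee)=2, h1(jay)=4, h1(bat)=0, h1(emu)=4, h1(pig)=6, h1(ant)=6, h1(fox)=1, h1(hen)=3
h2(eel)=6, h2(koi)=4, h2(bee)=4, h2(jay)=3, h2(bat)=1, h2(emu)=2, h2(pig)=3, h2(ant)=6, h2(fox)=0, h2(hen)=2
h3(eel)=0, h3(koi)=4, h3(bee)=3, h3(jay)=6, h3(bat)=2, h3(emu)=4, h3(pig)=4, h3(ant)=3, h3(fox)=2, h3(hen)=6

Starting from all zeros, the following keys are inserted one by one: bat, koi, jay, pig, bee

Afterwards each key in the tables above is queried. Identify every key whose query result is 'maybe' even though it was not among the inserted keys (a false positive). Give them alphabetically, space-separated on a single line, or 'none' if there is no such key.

Answer: ant emu fox hen

Derivation:
Start: bits=0000000
After insert 'bat': sets bits 0 1 2 -> bits=1110000
After insert 'koi': sets bits 4 6 -> bits=1110101
After insert 'jay': sets bits 3 4 6 -> bits=1111101
After insert 'pig': sets bits 3 4 6 -> bits=1111101
After insert 'bee': sets bits 2 3 4 -> bits=1111101
Not inserted: ant eel emu fox hen — query each against bits=1111101:
query ant: checks bit3=1, bit6=1 (all 1) -> maybe => FALSE POSITIVE
query eel: checks bit0=1, bit5=0, bit6=1 (has a 0) -> no => not a false positive
query emu: checks bit2=1, bit4=1 (all 1) -> maybe => FALSE POSITIVE
query fox: checks bit0=1, bit1=1, bit2=1 (all 1) -> maybe => FALSE POSITIVE
query hen: checks bit2=1, bit3=1, bit6=1 (all 1) -> maybe => FALSE POSITIVE
False positives (alphabetical): ant emu fox hen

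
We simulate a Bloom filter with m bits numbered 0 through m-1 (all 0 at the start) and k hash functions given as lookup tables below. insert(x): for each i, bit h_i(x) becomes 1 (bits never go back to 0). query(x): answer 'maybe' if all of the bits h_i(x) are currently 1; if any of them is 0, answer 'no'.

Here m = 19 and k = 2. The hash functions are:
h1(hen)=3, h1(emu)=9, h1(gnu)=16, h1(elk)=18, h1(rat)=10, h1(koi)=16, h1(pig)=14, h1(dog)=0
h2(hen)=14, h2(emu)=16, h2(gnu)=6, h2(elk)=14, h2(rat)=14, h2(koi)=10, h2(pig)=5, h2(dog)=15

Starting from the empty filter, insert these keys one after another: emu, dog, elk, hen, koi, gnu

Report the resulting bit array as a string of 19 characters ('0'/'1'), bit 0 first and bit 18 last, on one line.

Start: bits=0000000000000000000
After insert 'emu': sets bits 9 16 -> bits=0000000001000000100
After insert 'dog': sets bits 0 15 -> bits=1000000001000001100
After insert 'elk': sets bits 14 18 -> bits=1000000001000011101
After insert 'hen': sets bits 3 14 -> bits=1001000001000011101
After insert 'koi': sets bits 10 16 -> bits=1001000001100011101
After insert 'gnu': sets bits 6 16 -> bits=1001001001100011101

Answer: 1001001001100011101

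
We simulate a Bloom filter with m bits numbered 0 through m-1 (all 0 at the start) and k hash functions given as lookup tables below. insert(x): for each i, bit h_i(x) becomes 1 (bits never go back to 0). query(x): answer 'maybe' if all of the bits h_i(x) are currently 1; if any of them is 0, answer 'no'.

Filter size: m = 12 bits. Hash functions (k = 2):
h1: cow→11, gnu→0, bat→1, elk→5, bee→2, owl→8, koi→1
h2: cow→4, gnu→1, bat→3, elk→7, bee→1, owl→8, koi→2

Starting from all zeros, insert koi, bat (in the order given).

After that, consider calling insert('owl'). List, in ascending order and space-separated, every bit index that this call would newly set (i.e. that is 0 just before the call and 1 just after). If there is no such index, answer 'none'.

Answer: 8

Derivation:
Start: bits=000000000000
After insert 'koi': sets bits 1 2 -> bits=011000000000
After insert 'bat': sets bits 1 3 -> bits=011100000000
insert 'owl' would touch bits 8; currently bit8=0
Bits that are 0 among those (would change 0->1): 8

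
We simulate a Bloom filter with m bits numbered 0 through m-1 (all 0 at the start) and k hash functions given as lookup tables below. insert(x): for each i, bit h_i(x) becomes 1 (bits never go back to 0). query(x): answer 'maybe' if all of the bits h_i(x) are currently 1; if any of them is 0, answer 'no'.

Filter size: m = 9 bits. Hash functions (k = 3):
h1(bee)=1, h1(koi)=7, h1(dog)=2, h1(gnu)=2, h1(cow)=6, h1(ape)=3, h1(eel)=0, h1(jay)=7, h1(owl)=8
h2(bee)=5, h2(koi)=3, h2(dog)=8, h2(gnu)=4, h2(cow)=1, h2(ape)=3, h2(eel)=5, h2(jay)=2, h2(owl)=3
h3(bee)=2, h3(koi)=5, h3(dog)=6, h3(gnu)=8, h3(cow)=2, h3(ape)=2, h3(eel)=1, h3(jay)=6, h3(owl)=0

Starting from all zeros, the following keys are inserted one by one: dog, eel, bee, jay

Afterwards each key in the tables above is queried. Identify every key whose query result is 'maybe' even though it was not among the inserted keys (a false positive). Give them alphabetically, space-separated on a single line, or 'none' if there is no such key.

Start: bits=000000000
After insert 'dog': sets bits 2 6 8 -> bits=001000101
After insert 'eel': sets bits 0 1 5 -> bits=111001101
After insert 'bee': sets bits 1 2 5 -> bits=111001101
After insert 'jay': sets bits 2 6 7 -> bits=111001111
Not inserted: ape cow gnu koi owl — query each against bits=111001111:
query ape: checks bit2=1, bit3=0 (has a 0) -> no => not a false positive
query cow: checks bit1=1, bit2=1, bit6=1 (all 1) -> maybe => FALSE POSITIVE
query gnu: checks bit2=1, bit4=0, bit8=1 (has a 0) -> no => not a false positive
query koi: checks bit3=0, bit5=1, bit7=1 (has a 0) -> no => not a false positive
query owl: checks bit0=1, bit3=0, bit8=1 (has a 0) -> no => not a false positive
False positives (alphabetical): cow

Answer: cow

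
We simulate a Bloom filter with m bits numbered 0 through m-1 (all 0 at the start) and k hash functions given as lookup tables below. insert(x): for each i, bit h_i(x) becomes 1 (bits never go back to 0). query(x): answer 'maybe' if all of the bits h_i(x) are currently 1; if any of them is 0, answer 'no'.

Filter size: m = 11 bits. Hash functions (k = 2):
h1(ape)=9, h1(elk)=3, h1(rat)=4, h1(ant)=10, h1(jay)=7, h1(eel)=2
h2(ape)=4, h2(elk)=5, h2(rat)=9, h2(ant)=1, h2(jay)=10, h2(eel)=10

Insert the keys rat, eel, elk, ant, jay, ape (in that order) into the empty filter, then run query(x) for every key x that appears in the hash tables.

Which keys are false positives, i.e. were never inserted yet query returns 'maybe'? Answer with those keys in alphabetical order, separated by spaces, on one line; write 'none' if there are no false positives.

Answer: none

Derivation:
Start: bits=00000000000
After insert 'rat': sets bits 4 9 -> bits=00001000010
After insert 'eel': sets bits 2 10 -> bits=00101000011
After insert 'elk': sets bits 3 5 -> bits=00111100011
After insert 'ant': sets bits 1 10 -> bits=01111100011
After insert 'jay': sets bits 7 10 -> bits=01111101011
After insert 'ape': sets bits 4 9 -> bits=01111101011
Not inserted: (none) — query each against bits=01111101011:
False positives (alphabetical): none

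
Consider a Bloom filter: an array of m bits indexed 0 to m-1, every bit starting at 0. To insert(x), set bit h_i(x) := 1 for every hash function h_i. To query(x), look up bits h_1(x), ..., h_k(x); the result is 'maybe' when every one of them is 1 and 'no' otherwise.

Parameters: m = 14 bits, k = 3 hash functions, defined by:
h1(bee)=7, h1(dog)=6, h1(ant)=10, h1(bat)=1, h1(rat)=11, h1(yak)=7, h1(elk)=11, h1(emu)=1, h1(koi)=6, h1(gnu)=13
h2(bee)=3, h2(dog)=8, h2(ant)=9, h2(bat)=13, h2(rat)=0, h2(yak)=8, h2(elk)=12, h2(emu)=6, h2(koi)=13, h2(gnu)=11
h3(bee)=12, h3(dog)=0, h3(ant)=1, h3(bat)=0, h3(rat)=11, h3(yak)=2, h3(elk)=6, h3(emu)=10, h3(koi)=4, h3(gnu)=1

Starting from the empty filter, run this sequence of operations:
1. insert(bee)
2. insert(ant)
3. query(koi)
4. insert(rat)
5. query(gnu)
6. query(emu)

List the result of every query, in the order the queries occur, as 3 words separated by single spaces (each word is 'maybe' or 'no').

Start: bits=00000000000000
Op 1: insert bee -> sets bits 3 7 12 -> bits=00010001000010
Op 2: insert ant -> sets bits 1 9 10 -> bits=01010001011010
Op 3: query koi -> checks bit4=0, bit6=0, bit13=0 (has a 0) -> no
Op 4: insert rat -> sets bits 0 11 -> bits=11010001011110
Op 5: query gnu -> checks bit1=1, bit11=1, bit13=0 (has a 0) -> no
Op 6: query emu -> checks bit1=1, bit6=0, bit10=1 (has a 0) -> no
Query results in order: no no no

Answer: no no no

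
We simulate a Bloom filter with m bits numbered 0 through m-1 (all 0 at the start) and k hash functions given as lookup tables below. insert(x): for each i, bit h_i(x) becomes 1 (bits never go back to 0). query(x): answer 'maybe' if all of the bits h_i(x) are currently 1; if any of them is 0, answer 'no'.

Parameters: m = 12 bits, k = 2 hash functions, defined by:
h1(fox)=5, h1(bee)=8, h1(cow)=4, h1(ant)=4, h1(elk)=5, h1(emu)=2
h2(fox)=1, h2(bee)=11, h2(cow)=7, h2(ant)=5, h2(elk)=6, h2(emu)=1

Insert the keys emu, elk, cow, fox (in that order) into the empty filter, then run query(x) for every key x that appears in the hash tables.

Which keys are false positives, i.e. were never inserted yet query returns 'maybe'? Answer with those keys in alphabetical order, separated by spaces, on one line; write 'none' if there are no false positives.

Answer: ant

Derivation:
Start: bits=000000000000
After insert 'emu': sets bits 1 2 -> bits=011000000000
After insert 'elk': sets bits 5 6 -> bits=011001100000
After insert 'cow': sets bits 4 7 -> bits=011011110000
After insert 'fox': sets bits 1 5 -> bits=011011110000
Not inserted: ant bee — query each against bits=011011110000:
query ant: checks bit4=1, bit5=1 (all 1) -> maybe => FALSE POSITIVE
query bee: checks bit8=0, bit11=0 (has a 0) -> no => not a false positive
False positives (alphabetical): ant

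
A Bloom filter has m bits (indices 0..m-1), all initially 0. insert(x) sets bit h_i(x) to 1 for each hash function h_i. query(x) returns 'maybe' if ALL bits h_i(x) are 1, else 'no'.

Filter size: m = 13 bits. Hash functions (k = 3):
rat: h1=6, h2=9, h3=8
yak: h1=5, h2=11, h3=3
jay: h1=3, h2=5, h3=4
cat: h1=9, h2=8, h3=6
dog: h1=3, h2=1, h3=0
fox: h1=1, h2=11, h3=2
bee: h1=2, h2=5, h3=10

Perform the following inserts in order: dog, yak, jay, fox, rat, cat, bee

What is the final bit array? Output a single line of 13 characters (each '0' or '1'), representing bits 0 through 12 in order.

Answer: 1111111011110

Derivation:
Start: bits=0000000000000
After insert 'dog': sets bits 0 1 3 -> bits=1101000000000
After insert 'yak': sets bits 3 5 11 -> bits=1101010000010
After insert 'jay': sets bits 3 4 5 -> bits=1101110000010
After insert 'fox': sets bits 1 2 11 -> bits=1111110000010
After insert 'rat': sets bits 6 8 9 -> bits=1111111011010
After insert 'cat': sets bits 6 8 9 -> bits=1111111011010
After insert 'bee': sets bits 2 5 10 -> bits=1111111011110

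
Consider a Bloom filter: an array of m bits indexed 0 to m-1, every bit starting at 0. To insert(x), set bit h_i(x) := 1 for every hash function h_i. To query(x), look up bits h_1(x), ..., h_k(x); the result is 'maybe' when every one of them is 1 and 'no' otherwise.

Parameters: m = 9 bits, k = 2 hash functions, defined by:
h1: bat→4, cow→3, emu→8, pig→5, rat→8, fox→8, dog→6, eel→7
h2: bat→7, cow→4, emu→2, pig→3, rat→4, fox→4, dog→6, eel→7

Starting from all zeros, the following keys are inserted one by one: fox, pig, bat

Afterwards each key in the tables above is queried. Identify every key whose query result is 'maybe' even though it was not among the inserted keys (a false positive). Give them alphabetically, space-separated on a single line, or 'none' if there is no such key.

Answer: cow eel rat

Derivation:
Start: bits=000000000
After insert 'fox': sets bits 4 8 -> bits=000010001
After insert 'pig': sets bits 3 5 -> bits=000111001
After insert 'bat': sets bits 4 7 -> bits=000111011
Not inserted: cow dog eel emu rat — query each against bits=000111011:
query cow: checks bit3=1, bit4=1 (all 1) -> maybe => FALSE POSITIVE
query dog: checks bit6=0 (has a 0) -> no => not a false positive
query eel: checks bit7=1 (all 1) -> maybe => FALSE POSITIVE
query emu: checks bit2=0, bit8=1 (has a 0) -> no => not a false positive
query rat: checks bit4=1, bit8=1 (all 1) -> maybe => FALSE POSITIVE
False positives (alphabetical): cow eel rat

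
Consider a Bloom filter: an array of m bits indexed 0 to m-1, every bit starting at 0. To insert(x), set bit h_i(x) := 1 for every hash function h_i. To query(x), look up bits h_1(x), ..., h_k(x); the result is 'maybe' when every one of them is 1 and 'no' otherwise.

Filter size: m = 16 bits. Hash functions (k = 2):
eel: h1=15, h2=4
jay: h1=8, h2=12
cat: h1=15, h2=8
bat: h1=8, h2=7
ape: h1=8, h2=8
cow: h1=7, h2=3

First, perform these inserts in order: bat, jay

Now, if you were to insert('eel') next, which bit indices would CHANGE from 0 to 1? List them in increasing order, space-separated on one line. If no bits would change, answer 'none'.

Start: bits=0000000000000000
After insert 'bat': sets bits 7 8 -> bits=0000000110000000
After insert 'jay': sets bits 8 12 -> bits=0000000110001000
insert 'eel' would touch bits 4 15; currently bit4=0, bit15=0
Bits that are 0 among those (would change 0->1): 4 15

Answer: 4 15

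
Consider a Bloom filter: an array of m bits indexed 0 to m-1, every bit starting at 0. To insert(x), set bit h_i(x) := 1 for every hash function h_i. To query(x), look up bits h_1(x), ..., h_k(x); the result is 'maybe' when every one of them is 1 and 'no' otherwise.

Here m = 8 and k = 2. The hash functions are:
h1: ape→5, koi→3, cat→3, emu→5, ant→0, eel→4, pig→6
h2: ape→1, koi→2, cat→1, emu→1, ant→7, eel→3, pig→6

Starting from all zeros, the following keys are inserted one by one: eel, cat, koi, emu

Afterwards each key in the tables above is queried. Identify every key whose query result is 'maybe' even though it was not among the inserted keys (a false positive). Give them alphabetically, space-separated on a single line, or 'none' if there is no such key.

Answer: ape

Derivation:
Start: bits=00000000
After insert 'eel': sets bits 3 4 -> bits=00011000
After insert 'cat': sets bits 1 3 -> bits=01011000
After insert 'koi': sets bits 2 3 -> bits=01111000
After insert 'emu': sets bits 1 5 -> bits=01111100
Not inserted: ant ape pig — query each against bits=01111100:
query ant: checks bit0=0, bit7=0 (has a 0) -> no => not a false positive
query ape: checks bit1=1, bit5=1 (all 1) -> maybe => FALSE POSITIVE
query pig: checks bit6=0 (has a 0) -> no => not a false positive
False positives (alphabetical): ape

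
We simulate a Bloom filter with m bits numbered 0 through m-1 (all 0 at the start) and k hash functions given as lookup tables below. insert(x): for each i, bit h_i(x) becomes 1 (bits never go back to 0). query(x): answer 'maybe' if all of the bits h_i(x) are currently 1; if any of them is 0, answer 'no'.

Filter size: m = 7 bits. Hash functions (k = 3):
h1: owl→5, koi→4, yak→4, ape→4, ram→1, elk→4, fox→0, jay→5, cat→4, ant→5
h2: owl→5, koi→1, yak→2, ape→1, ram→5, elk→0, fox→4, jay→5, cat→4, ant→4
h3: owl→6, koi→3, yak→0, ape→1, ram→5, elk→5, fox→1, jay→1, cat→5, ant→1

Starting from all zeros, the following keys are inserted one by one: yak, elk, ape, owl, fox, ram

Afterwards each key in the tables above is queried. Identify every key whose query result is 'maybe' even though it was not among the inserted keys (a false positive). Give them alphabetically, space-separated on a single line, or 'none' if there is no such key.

Start: bits=0000000
After insert 'yak': sets bits 0 2 4 -> bits=1010100
After insert 'elk': sets bits 0 4 5 -> bits=1010110
After insert 'ape': sets bits 1 4 -> bits=1110110
After insert 'owl': sets bits 5 6 -> bits=1110111
After insert 'fox': sets bits 0 1 4 -> bits=1110111
After insert 'ram': sets bits 1 5 -> bits=1110111
Not inserted: ant cat jay koi — query each against bits=1110111:
query ant: checks bit1=1, bit4=1, bit5=1 (all 1) -> maybe => FALSE POSITIVE
query cat: checks bit4=1, bit5=1 (all 1) -> maybe => FALSE POSITIVE
query jay: checks bit1=1, bit5=1 (all 1) -> maybe => FALSE POSITIVE
query koi: checks bit1=1, bit3=0, bit4=1 (has a 0) -> no => not a false positive
False positives (alphabetical): ant cat jay

Answer: ant cat jay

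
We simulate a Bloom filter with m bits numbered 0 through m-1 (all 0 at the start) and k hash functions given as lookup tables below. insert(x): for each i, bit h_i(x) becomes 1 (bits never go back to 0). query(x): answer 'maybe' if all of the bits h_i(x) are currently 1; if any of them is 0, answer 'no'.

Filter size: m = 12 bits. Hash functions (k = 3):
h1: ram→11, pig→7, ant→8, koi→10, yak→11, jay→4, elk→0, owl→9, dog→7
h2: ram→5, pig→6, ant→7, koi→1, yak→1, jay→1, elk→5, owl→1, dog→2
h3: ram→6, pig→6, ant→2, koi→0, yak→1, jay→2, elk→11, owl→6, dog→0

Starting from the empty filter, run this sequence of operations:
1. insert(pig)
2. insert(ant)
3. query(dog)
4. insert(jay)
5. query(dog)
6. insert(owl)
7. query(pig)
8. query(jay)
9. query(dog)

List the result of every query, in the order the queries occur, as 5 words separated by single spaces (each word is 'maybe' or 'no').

Answer: no no maybe maybe no

Derivation:
Start: bits=000000000000
Op 1: insert pig -> sets bits 6 7 -> bits=000000110000
Op 2: insert ant -> sets bits 2 7 8 -> bits=001000111000
Op 3: query dog -> checks bit0=0, bit2=1, bit7=1 (has a 0) -> no
Op 4: insert jay -> sets bits 1 2 4 -> bits=011010111000
Op 5: query dog -> checks bit0=0, bit2=1, bit7=1 (has a 0) -> no
Op 6: insert owl -> sets bits 1 6 9 -> bits=011010111100
Op 7: query pig -> checks bit6=1, bit7=1 (all 1) -> maybe
Op 8: query jay -> checks bit1=1, bit2=1, bit4=1 (all 1) -> maybe
Op 9: query dog -> checks bit0=0, bit2=1, bit7=1 (has a 0) -> no
Query results in order: no no maybe maybe no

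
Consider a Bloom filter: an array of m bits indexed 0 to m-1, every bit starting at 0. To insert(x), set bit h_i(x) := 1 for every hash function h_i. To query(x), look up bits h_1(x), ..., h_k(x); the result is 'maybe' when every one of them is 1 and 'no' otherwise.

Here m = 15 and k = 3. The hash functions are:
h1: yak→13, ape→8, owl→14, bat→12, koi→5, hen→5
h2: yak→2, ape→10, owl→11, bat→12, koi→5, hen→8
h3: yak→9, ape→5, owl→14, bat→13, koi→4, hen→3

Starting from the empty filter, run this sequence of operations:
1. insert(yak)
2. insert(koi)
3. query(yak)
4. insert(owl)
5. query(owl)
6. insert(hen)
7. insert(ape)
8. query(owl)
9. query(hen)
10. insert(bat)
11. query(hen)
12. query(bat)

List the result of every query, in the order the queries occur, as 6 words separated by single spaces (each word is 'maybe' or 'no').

Start: bits=000000000000000
Op 1: insert yak -> sets bits 2 9 13 -> bits=001000000100010
Op 2: insert koi -> sets bits 4 5 -> bits=001011000100010
Op 3: query yak -> checks bit2=1, bit9=1, bit13=1 (all 1) -> maybe
Op 4: insert owl -> sets bits 11 14 -> bits=001011000101011
Op 5: query owl -> checks bit11=1, bit14=1 (all 1) -> maybe
Op 6: insert hen -> sets bits 3 5 8 -> bits=001111001101011
Op 7: insert ape -> sets bits 5 8 10 -> bits=001111001111011
Op 8: query owl -> checks bit11=1, bit14=1 (all 1) -> maybe
Op 9: query hen -> checks bit3=1, bit5=1, bit8=1 (all 1) -> maybe
Op 10: insert bat -> sets bits 12 13 -> bits=001111001111111
Op 11: query hen -> checks bit3=1, bit5=1, bit8=1 (all 1) -> maybe
Op 12: query bat -> checks bit12=1, bit13=1 (all 1) -> maybe
Query results in order: maybe maybe maybe maybe maybe maybe

Answer: maybe maybe maybe maybe maybe maybe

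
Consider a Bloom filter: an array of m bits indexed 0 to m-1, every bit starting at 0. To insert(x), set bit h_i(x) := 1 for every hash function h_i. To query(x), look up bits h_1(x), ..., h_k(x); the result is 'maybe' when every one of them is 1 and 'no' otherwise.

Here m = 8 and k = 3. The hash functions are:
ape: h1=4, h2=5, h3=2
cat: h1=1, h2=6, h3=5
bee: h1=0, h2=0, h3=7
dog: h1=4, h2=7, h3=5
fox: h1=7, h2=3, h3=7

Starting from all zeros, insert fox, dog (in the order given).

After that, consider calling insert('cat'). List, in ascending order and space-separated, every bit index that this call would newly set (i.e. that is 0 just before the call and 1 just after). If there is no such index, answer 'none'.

Answer: 1 6

Derivation:
Start: bits=00000000
After insert 'fox': sets bits 3 7 -> bits=00010001
After insert 'dog': sets bits 4 5 7 -> bits=00011101
insert 'cat' would touch bits 1 5 6; currently bit1=0, bit5=1, bit6=0
Bits that are 0 among those (would change 0->1): 1 6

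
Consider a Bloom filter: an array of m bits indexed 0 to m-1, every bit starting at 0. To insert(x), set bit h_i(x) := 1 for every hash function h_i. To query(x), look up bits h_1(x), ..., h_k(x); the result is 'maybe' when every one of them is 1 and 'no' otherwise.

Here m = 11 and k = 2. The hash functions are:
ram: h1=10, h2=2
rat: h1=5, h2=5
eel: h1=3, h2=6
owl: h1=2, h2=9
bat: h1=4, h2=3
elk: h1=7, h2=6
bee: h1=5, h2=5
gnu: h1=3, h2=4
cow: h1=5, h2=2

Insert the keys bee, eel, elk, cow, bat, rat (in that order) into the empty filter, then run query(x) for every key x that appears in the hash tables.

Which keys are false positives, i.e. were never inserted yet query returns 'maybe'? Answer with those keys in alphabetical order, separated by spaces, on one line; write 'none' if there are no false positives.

Answer: gnu

Derivation:
Start: bits=00000000000
After insert 'bee': sets bits 5 -> bits=00000100000
After insert 'eel': sets bits 3 6 -> bits=00010110000
After insert 'elk': sets bits 6 7 -> bits=00010111000
After insert 'cow': sets bits 2 5 -> bits=00110111000
After insert 'bat': sets bits 3 4 -> bits=00111111000
After insert 'rat': sets bits 5 -> bits=00111111000
Not inserted: gnu owl ram — query each against bits=00111111000:
query gnu: checks bit3=1, bit4=1 (all 1) -> maybe => FALSE POSITIVE
query owl: checks bit2=1, bit9=0 (has a 0) -> no => not a false positive
query ram: checks bit2=1, bit10=0 (has a 0) -> no => not a false positive
False positives (alphabetical): gnu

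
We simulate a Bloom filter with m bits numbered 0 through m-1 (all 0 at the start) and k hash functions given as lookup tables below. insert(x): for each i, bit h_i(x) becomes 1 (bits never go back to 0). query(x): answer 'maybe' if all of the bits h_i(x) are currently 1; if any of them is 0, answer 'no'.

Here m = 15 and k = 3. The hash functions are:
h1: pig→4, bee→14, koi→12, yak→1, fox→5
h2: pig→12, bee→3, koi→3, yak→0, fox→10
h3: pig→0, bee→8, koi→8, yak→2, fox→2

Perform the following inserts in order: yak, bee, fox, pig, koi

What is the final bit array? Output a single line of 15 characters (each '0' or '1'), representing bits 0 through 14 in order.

Answer: 111111001010101

Derivation:
Start: bits=000000000000000
After insert 'yak': sets bits 0 1 2 -> bits=111000000000000
After insert 'bee': sets bits 3 8 14 -> bits=111100001000001
After insert 'fox': sets bits 2 5 10 -> bits=111101001010001
After insert 'pig': sets bits 0 4 12 -> bits=111111001010101
After insert 'koi': sets bits 3 8 12 -> bits=111111001010101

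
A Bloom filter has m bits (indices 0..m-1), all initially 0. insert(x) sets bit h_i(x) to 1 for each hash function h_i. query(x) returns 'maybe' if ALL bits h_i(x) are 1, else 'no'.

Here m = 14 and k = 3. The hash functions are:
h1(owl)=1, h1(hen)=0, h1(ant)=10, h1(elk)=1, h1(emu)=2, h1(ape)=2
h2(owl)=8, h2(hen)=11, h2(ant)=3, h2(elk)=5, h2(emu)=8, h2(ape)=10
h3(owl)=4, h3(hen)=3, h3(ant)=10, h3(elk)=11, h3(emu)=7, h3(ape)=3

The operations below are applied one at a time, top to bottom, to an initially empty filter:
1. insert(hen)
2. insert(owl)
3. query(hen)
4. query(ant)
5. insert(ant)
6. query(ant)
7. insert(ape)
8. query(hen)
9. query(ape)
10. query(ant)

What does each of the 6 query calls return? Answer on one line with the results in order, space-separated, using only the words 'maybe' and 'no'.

Start: bits=00000000000000
Op 1: insert hen -> sets bits 0 3 11 -> bits=10010000000100
Op 2: insert owl -> sets bits 1 4 8 -> bits=11011000100100
Op 3: query hen -> checks bit0=1, bit3=1, bit11=1 (all 1) -> maybe
Op 4: query ant -> checks bit3=1, bit10=0 (has a 0) -> no
Op 5: insert ant -> sets bits 3 10 -> bits=11011000101100
Op 6: query ant -> checks bit3=1, bit10=1 (all 1) -> maybe
Op 7: insert ape -> sets bits 2 3 10 -> bits=11111000101100
Op 8: query hen -> checks bit0=1, bit3=1, bit11=1 (all 1) -> maybe
Op 9: query ape -> checks bit2=1, bit3=1, bit10=1 (all 1) -> maybe
Op 10: query ant -> checks bit3=1, bit10=1 (all 1) -> maybe
Query results in order: maybe no maybe maybe maybe maybe

Answer: maybe no maybe maybe maybe maybe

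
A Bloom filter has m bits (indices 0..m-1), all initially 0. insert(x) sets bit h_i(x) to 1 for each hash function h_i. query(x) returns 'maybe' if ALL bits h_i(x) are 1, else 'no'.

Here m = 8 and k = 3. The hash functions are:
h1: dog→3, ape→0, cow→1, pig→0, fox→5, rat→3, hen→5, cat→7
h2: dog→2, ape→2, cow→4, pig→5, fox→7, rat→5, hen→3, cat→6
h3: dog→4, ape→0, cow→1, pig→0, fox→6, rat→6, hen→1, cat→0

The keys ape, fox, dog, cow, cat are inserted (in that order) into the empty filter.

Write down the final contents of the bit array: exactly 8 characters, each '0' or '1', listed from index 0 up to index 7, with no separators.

Start: bits=00000000
After insert 'ape': sets bits 0 2 -> bits=10100000
After insert 'fox': sets bits 5 6 7 -> bits=10100111
After insert 'dog': sets bits 2 3 4 -> bits=10111111
After insert 'cow': sets bits 1 4 -> bits=11111111
After insert 'cat': sets bits 0 6 7 -> bits=11111111

Answer: 11111111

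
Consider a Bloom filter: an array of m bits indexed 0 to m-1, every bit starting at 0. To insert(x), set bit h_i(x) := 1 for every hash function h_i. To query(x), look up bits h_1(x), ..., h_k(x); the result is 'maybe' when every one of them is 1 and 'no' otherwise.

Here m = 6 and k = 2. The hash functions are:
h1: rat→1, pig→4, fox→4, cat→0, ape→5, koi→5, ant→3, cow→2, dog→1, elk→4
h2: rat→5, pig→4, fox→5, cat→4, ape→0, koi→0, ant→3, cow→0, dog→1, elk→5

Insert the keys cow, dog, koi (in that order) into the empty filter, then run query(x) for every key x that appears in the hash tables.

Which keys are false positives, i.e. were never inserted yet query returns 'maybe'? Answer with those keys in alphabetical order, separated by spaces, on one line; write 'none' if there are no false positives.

Start: bits=000000
After insert 'cow': sets bits 0 2 -> bits=101000
After insert 'dog': sets bits 1 -> bits=111000
After insert 'koi': sets bits 0 5 -> bits=111001
Not inserted: ant ape cat elk fox pig rat — query each against bits=111001:
query ant: checks bit3=0 (has a 0) -> no => not a false positive
query ape: checks bit0=1, bit5=1 (all 1) -> maybe => FALSE POSITIVE
query cat: checks bit0=1, bit4=0 (has a 0) -> no => not a false positive
query elk: checks bit4=0, bit5=1 (has a 0) -> no => not a false positive
query fox: checks bit4=0, bit5=1 (has a 0) -> no => not a false positive
query pig: checks bit4=0 (has a 0) -> no => not a false positive
query rat: checks bit1=1, bit5=1 (all 1) -> maybe => FALSE POSITIVE
False positives (alphabetical): ape rat

Answer: ape rat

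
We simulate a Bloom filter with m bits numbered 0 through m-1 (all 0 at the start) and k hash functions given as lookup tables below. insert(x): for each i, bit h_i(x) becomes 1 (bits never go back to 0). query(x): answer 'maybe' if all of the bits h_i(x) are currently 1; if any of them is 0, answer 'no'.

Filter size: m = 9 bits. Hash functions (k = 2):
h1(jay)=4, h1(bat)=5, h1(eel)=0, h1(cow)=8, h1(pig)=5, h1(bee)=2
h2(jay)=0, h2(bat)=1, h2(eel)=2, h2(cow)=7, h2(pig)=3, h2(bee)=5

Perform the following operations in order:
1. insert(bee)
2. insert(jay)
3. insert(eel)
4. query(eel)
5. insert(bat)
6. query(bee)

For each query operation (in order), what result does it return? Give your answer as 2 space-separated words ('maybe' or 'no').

Answer: maybe maybe

Derivation:
Start: bits=000000000
Op 1: insert bee -> sets bits 2 5 -> bits=001001000
Op 2: insert jay -> sets bits 0 4 -> bits=101011000
Op 3: insert eel -> sets bits 0 2 -> bits=101011000
Op 4: query eel -> checks bit0=1, bit2=1 (all 1) -> maybe
Op 5: insert bat -> sets bits 1 5 -> bits=111011000
Op 6: query bee -> checks bit2=1, bit5=1 (all 1) -> maybe
Query results in order: maybe maybe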